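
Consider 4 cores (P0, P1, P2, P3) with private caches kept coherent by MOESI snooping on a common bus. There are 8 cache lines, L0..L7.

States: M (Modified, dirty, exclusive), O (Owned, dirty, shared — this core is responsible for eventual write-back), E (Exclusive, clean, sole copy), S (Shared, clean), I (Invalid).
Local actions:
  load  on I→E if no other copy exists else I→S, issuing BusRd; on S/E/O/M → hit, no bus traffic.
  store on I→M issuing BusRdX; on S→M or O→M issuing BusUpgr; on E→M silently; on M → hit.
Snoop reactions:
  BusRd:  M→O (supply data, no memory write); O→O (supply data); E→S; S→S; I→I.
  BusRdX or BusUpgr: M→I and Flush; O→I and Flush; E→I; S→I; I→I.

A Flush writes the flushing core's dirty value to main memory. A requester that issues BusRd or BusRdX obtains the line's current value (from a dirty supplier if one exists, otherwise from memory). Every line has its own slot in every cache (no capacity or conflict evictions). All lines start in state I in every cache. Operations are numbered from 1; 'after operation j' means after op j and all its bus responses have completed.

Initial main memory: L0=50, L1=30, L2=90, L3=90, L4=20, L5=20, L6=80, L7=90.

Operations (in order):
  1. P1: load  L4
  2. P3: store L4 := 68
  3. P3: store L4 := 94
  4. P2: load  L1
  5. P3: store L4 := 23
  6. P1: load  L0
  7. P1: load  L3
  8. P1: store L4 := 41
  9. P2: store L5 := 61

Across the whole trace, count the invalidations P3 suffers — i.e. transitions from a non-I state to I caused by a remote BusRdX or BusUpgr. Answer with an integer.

[1] P1: load  L4 | P0:I, P1:E(20), P2:I, P3:I | bus: BusRd
[2] P3: store L4 := 68 | P0:I, P1:I, P2:I, P3:M(68) | bus: BusRdX
[3] P3: store L4 := 94 | P0:I, P1:I, P2:I, P3:M(94) | bus: none
[4] P2: load  L1 | P0:I, P1:I, P2:E(30), P3:I | bus: BusRd
[5] P3: store L4 := 23 | P0:I, P1:I, P2:I, P3:M(23) | bus: none
[6] P1: load  L0 | P0:I, P1:E(50), P2:I, P3:I | bus: BusRd
[7] P1: load  L3 | P0:I, P1:E(90), P2:I, P3:I | bus: BusRd
[8] P1: store L4 := 41 | P0:I, P1:M(41), P2:I, P3:I | bus: BusRdX,Flush
[9] P2: store L5 := 61 | P0:I, P1:I, P2:M(61), P3:I | bus: BusRdX

invalidations = 1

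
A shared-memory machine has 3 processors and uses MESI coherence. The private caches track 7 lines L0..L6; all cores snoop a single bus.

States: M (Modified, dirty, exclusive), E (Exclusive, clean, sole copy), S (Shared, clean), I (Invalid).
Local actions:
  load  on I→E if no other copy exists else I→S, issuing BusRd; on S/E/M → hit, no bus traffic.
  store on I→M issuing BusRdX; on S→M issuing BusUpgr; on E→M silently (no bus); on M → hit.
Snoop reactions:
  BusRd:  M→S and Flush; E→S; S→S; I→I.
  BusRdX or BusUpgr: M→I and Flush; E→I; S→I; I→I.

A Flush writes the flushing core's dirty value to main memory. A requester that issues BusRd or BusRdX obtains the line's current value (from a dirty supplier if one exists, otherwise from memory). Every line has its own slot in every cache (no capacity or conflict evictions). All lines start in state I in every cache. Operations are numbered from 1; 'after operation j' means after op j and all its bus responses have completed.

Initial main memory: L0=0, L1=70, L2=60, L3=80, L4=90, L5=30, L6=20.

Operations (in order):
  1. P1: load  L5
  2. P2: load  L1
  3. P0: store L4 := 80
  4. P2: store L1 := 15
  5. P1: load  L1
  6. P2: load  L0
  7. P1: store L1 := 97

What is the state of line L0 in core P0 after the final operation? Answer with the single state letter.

state = I

  op1 P1: load  L5 → I/E/I on L5; bus BusRd; mem=30
  op2 P2: load  L1 → I/I/E on L1; bus BusRd; mem=70
  op3 P0: store L4 := 80 → M/I/I on L4; bus BusRdX; mem=90
  op4 P2: store L1 := 15 → I/I/M on L1; bus (none); mem=70
  op5 P1: load  L1 → I/S/S on L1; bus BusRd Flush; mem=15
  op6 P2: load  L0 → I/I/E on L0; bus BusRd; mem=0
  op7 P1: store L1 := 97 → I/M/I on L1; bus BusUpgr; mem=15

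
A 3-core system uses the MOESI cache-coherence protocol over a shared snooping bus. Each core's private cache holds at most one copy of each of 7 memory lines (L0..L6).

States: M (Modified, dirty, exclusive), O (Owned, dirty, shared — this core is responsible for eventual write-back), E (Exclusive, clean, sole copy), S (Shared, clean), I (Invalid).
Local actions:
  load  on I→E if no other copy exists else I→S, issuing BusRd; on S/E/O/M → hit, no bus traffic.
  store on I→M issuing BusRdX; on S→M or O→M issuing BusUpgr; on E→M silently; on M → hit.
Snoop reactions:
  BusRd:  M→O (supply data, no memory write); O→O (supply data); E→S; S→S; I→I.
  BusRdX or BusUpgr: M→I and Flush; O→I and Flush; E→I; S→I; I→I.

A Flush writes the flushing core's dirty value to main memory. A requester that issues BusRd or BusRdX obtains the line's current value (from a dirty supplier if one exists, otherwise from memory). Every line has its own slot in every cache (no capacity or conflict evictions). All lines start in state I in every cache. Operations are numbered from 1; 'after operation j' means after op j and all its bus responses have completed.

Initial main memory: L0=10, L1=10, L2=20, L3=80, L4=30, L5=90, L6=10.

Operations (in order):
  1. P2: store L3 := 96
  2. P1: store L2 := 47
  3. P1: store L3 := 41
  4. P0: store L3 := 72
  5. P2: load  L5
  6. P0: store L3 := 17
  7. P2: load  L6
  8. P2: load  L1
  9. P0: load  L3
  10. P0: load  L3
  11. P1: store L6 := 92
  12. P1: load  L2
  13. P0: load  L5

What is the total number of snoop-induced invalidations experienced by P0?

invalidations = 0

[1] P2: store L3 := 96 | P0:I, P1:I, P2:M(96) | bus: BusRdX
[2] P1: store L2 := 47 | P0:I, P1:M(47), P2:I | bus: BusRdX
[3] P1: store L3 := 41 | P0:I, P1:M(41), P2:I | bus: BusRdX,Flush
[4] P0: store L3 := 72 | P0:M(72), P1:I, P2:I | bus: BusRdX,Flush
[5] P2: load  L5 | P0:I, P1:I, P2:E(90) | bus: BusRd
[6] P0: store L3 := 17 | P0:M(17), P1:I, P2:I | bus: none
[7] P2: load  L6 | P0:I, P1:I, P2:E(10) | bus: BusRd
[8] P2: load  L1 | P0:I, P1:I, P2:E(10) | bus: BusRd
[9] P0: load  L3 | P0:M(17), P1:I, P2:I | bus: none
[10] P0: load  L3 | P0:M(17), P1:I, P2:I | bus: none
[11] P1: store L6 := 92 | P0:I, P1:M(92), P2:I | bus: BusRdX
[12] P1: load  L2 | P0:I, P1:M(47), P2:I | bus: none
[13] P0: load  L5 | P0:S(90), P1:I, P2:S(90) | bus: BusRd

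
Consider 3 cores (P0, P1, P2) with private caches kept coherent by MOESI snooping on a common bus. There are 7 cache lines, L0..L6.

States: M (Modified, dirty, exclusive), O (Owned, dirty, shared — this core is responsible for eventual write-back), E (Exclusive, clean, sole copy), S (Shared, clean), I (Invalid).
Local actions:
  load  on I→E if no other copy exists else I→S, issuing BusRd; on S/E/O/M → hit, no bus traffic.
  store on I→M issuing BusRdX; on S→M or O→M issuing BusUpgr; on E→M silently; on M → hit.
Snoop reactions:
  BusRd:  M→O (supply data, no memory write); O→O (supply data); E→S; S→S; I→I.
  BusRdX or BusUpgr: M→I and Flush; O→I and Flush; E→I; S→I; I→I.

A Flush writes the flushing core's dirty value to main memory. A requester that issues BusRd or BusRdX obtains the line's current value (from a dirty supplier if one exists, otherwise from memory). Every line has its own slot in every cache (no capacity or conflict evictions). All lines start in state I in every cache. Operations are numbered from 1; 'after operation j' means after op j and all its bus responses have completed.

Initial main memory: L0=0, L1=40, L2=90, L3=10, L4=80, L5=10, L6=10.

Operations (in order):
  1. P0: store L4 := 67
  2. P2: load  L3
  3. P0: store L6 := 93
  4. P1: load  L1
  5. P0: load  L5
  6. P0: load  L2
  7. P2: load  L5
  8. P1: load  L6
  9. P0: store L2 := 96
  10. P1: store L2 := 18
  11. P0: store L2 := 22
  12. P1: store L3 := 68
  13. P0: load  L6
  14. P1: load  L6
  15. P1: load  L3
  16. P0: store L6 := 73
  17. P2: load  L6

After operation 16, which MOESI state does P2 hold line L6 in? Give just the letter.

  op1 P0: store L4 := 67 → M/I/I on L4; bus BusRdX; mem=80
  op2 P2: load  L3 → I/I/E on L3; bus BusRd; mem=10
  op3 P0: store L6 := 93 → M/I/I on L6; bus BusRdX; mem=10
  op4 P1: load  L1 → I/E/I on L1; bus BusRd; mem=40
  op5 P0: load  L5 → E/I/I on L5; bus BusRd; mem=10
  op6 P0: load  L2 → E/I/I on L2; bus BusRd; mem=90
  op7 P2: load  L5 → S/I/S on L5; bus BusRd; mem=10
  op8 P1: load  L6 → O/S/I on L6; bus BusRd; mem=10
  op9 P0: store L2 := 96 → M/I/I on L2; bus (none); mem=90
  op10 P1: store L2 := 18 → I/M/I on L2; bus BusRdX Flush; mem=96
  op11 P0: store L2 := 22 → M/I/I on L2; bus BusRdX Flush; mem=18
  op12 P1: store L3 := 68 → I/M/I on L3; bus BusRdX; mem=10
  op13 P0: load  L6 → O/S/I on L6; bus (none); mem=10
  op14 P1: load  L6 → O/S/I on L6; bus (none); mem=10
  op15 P1: load  L3 → I/M/I on L3; bus (none); mem=10
  op16 P0: store L6 := 73 → M/I/I on L6; bus BusUpgr; mem=10
  op17 P2: load  L6 → O/I/S on L6; bus BusRd; mem=10

state = I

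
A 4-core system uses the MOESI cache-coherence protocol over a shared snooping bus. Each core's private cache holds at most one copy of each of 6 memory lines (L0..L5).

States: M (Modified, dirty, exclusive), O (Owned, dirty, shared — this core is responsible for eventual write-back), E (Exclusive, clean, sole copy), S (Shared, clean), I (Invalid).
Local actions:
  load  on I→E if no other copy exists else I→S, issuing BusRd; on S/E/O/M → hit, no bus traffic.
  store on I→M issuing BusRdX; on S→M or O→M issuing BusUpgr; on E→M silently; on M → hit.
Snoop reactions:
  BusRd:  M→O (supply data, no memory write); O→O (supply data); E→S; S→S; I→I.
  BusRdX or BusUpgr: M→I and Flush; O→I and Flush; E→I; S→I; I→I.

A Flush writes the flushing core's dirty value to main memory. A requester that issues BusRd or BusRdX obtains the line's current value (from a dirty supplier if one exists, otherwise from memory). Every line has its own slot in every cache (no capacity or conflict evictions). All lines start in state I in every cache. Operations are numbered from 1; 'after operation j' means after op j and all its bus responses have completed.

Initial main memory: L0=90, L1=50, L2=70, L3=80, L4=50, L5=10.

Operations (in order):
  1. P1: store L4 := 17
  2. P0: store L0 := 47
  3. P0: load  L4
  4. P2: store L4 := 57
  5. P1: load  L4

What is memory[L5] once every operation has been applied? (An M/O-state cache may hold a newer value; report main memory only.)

memory[L5] = 10

step 1: P1: store L4 := 17  ⟶  IMII  (L4)  txn=BusRdX  M[L4]=50
step 2: P0: store L0 := 47  ⟶  MIII  (L0)  txn=BusRdX  M[L0]=90
step 3: P0: load  L4  ⟶  SOII  (L4)  txn=BusRd  M[L4]=50
step 4: P2: store L4 := 57  ⟶  IIMI  (L4)  txn=BusRdX+Flush  M[L4]=17
step 5: P1: load  L4  ⟶  ISOI  (L4)  txn=BusRd  M[L4]=17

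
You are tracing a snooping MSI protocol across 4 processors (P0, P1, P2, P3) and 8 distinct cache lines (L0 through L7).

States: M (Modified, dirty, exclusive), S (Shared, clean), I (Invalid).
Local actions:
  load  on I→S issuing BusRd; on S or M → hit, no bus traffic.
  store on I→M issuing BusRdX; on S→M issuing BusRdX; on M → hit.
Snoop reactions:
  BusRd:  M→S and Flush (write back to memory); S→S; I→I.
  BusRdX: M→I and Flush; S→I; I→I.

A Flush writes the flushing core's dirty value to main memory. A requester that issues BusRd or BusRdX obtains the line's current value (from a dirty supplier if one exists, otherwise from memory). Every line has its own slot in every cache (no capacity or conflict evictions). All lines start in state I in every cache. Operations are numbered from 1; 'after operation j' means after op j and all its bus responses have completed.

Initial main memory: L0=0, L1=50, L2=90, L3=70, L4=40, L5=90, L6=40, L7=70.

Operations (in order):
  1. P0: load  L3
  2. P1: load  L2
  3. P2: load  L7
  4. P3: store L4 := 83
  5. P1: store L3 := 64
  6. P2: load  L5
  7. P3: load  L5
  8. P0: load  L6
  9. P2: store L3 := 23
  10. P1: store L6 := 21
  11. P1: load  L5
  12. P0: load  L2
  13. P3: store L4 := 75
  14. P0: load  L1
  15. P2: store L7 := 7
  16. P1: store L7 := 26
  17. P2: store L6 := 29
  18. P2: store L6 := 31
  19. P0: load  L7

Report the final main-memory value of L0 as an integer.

memory[L0] = 0

[1] P0: load  L3 | P0:S(70), P1:I, P2:I, P3:I | bus: BusRd
[2] P1: load  L2 | P0:I, P1:S(90), P2:I, P3:I | bus: BusRd
[3] P2: load  L7 | P0:I, P1:I, P2:S(70), P3:I | bus: BusRd
[4] P3: store L4 := 83 | P0:I, P1:I, P2:I, P3:M(83) | bus: BusRdX
[5] P1: store L3 := 64 | P0:I, P1:M(64), P2:I, P3:I | bus: BusRdX
[6] P2: load  L5 | P0:I, P1:I, P2:S(90), P3:I | bus: BusRd
[7] P3: load  L5 | P0:I, P1:I, P2:S(90), P3:S(90) | bus: BusRd
[8] P0: load  L6 | P0:S(40), P1:I, P2:I, P3:I | bus: BusRd
[9] P2: store L3 := 23 | P0:I, P1:I, P2:M(23), P3:I | bus: BusRdX,Flush
[10] P1: store L6 := 21 | P0:I, P1:M(21), P2:I, P3:I | bus: BusRdX
[11] P1: load  L5 | P0:I, P1:S(90), P2:S(90), P3:S(90) | bus: BusRd
[12] P0: load  L2 | P0:S(90), P1:S(90), P2:I, P3:I | bus: BusRd
[13] P3: store L4 := 75 | P0:I, P1:I, P2:I, P3:M(75) | bus: none
[14] P0: load  L1 | P0:S(50), P1:I, P2:I, P3:I | bus: BusRd
[15] P2: store L7 := 7 | P0:I, P1:I, P2:M(7), P3:I | bus: BusRdX
[16] P1: store L7 := 26 | P0:I, P1:M(26), P2:I, P3:I | bus: BusRdX,Flush
[17] P2: store L6 := 29 | P0:I, P1:I, P2:M(29), P3:I | bus: BusRdX,Flush
[18] P2: store L6 := 31 | P0:I, P1:I, P2:M(31), P3:I | bus: none
[19] P0: load  L7 | P0:S(26), P1:S(26), P2:I, P3:I | bus: BusRd,Flush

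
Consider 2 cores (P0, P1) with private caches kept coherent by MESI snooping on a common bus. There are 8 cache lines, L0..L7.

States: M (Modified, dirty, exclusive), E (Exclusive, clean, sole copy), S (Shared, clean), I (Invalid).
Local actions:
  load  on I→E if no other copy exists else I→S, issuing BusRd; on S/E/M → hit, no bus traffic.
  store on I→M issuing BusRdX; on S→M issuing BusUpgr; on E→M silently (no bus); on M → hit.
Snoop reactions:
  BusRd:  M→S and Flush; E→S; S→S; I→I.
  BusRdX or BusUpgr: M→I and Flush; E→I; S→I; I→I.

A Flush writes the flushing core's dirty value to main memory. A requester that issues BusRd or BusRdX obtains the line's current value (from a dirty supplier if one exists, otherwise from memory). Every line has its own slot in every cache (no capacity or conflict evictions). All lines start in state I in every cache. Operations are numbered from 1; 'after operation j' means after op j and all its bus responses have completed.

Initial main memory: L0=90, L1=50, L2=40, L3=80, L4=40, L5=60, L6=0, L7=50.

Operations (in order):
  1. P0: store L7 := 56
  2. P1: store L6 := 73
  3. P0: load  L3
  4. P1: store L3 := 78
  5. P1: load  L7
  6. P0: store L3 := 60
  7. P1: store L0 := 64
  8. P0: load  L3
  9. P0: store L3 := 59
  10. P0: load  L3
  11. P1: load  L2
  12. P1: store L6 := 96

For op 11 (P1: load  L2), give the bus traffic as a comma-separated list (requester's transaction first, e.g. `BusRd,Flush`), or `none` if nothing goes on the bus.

  op1 P0: store L7 := 56 → M/I on L7; bus BusRdX; mem=50
  op2 P1: store L6 := 73 → I/M on L6; bus BusRdX; mem=0
  op3 P0: load  L3 → E/I on L3; bus BusRd; mem=80
  op4 P1: store L3 := 78 → I/M on L3; bus BusRdX; mem=80
  op5 P1: load  L7 → S/S on L7; bus BusRd Flush; mem=56
  op6 P0: store L3 := 60 → M/I on L3; bus BusRdX Flush; mem=78
  op7 P1: store L0 := 64 → I/M on L0; bus BusRdX; mem=90
  op8 P0: load  L3 → M/I on L3; bus (none); mem=78
  op9 P0: store L3 := 59 → M/I on L3; bus (none); mem=78
  op10 P0: load  L3 → M/I on L3; bus (none); mem=78
  op11 P1: load  L2 → I/E on L2; bus BusRd; mem=40
  op12 P1: store L6 := 96 → I/M on L6; bus (none); mem=0

bus = BusRd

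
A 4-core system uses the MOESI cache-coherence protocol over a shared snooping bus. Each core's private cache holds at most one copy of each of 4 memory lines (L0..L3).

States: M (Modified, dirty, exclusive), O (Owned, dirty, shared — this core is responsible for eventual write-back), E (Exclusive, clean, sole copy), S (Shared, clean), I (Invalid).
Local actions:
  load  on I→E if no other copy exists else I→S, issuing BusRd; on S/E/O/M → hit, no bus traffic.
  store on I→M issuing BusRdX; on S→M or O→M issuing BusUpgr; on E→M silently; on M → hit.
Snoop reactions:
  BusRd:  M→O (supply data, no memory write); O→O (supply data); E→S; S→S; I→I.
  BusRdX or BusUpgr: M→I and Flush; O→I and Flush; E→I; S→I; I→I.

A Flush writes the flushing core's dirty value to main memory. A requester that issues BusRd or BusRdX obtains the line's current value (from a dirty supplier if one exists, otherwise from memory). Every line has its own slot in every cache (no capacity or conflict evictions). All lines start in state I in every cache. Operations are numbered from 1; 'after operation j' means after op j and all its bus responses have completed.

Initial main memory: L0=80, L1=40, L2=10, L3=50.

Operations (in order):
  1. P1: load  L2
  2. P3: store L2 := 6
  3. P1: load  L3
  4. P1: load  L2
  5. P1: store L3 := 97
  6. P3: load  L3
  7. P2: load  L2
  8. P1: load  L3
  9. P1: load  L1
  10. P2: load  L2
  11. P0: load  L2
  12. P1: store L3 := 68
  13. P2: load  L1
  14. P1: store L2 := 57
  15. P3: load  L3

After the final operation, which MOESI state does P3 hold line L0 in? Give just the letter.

state = I

1. P1: load  L2  bus=[BusRd]  L2: P0=I P1=E P2=I P3=I  mem[L2]=10
2. P3: store L2 := 6  bus=[BusRdX]  L2: P0=I P1=I P2=I P3=M  mem[L2]=10
3. P1: load  L3  bus=[BusRd]  L3: P0=I P1=E P2=I P3=I  mem[L3]=50
4. P1: load  L2  bus=[BusRd]  L2: P0=I P1=S P2=I P3=O  mem[L2]=10
5. P1: store L3 := 97  bus=[-]  L3: P0=I P1=M P2=I P3=I  mem[L3]=50
6. P3: load  L3  bus=[BusRd]  L3: P0=I P1=O P2=I P3=S  mem[L3]=50
7. P2: load  L2  bus=[BusRd]  L2: P0=I P1=S P2=S P3=O  mem[L2]=10
8. P1: load  L3  bus=[-]  L3: P0=I P1=O P2=I P3=S  mem[L3]=50
9. P1: load  L1  bus=[BusRd]  L1: P0=I P1=E P2=I P3=I  mem[L1]=40
10. P2: load  L2  bus=[-]  L2: P0=I P1=S P2=S P3=O  mem[L2]=10
11. P0: load  L2  bus=[BusRd]  L2: P0=S P1=S P2=S P3=O  mem[L2]=10
12. P1: store L3 := 68  bus=[BusUpgr]  L3: P0=I P1=M P2=I P3=I  mem[L3]=50
13. P2: load  L1  bus=[BusRd]  L1: P0=I P1=S P2=S P3=I  mem[L1]=40
14. P1: store L2 := 57  bus=[BusUpgr,Flush]  L2: P0=I P1=M P2=I P3=I  mem[L2]=6
15. P3: load  L3  bus=[BusRd]  L3: P0=I P1=O P2=I P3=S  mem[L3]=50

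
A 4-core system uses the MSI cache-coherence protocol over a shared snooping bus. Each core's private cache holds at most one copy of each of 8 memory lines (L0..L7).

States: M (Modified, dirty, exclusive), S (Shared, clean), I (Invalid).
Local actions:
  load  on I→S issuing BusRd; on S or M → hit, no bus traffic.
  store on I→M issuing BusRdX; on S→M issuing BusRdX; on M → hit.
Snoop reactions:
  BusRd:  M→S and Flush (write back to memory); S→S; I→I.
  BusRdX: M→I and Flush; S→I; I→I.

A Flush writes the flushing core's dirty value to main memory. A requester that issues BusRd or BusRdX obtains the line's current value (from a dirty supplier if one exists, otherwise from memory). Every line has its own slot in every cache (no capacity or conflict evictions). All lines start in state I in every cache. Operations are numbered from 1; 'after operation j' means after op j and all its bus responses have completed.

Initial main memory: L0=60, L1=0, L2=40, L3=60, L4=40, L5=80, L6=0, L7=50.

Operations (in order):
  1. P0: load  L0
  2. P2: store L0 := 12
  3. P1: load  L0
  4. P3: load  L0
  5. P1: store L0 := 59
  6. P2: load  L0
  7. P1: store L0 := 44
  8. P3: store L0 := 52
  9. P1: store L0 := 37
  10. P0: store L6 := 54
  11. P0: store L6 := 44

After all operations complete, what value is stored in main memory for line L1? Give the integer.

1. P0: load  L0  bus=[BusRd]  L0: P0=S P1=I P2=I P3=I  mem[L0]=60
2. P2: store L0 := 12  bus=[BusRdX]  L0: P0=I P1=I P2=M P3=I  mem[L0]=60
3. P1: load  L0  bus=[BusRd,Flush]  L0: P0=I P1=S P2=S P3=I  mem[L0]=12
4. P3: load  L0  bus=[BusRd]  L0: P0=I P1=S P2=S P3=S  mem[L0]=12
5. P1: store L0 := 59  bus=[BusRdX]  L0: P0=I P1=M P2=I P3=I  mem[L0]=12
6. P2: load  L0  bus=[BusRd,Flush]  L0: P0=I P1=S P2=S P3=I  mem[L0]=59
7. P1: store L0 := 44  bus=[BusRdX]  L0: P0=I P1=M P2=I P3=I  mem[L0]=59
8. P3: store L0 := 52  bus=[BusRdX,Flush]  L0: P0=I P1=I P2=I P3=M  mem[L0]=44
9. P1: store L0 := 37  bus=[BusRdX,Flush]  L0: P0=I P1=M P2=I P3=I  mem[L0]=52
10. P0: store L6 := 54  bus=[BusRdX]  L6: P0=M P1=I P2=I P3=I  mem[L6]=0
11. P0: store L6 := 44  bus=[-]  L6: P0=M P1=I P2=I P3=I  mem[L6]=0

memory[L1] = 0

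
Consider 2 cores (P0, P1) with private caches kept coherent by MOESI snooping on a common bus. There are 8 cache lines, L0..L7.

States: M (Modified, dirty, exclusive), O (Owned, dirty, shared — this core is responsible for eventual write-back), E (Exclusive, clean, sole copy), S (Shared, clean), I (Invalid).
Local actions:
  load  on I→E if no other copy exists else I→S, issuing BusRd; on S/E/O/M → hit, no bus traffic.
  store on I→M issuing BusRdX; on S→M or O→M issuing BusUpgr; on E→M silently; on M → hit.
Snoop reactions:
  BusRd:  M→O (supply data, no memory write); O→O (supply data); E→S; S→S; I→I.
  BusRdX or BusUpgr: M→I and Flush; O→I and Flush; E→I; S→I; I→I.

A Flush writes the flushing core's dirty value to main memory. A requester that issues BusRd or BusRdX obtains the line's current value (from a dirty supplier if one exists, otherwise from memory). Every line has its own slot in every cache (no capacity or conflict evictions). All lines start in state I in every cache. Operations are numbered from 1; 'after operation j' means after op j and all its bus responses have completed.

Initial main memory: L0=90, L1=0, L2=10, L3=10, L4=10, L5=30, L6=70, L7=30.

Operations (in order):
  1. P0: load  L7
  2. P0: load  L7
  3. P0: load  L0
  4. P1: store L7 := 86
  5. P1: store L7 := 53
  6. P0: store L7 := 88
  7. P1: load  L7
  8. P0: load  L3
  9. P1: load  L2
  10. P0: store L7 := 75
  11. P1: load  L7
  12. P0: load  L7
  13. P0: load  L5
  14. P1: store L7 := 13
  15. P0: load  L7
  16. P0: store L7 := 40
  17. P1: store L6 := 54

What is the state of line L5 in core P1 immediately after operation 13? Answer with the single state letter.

[1] P0: load  L7 | P0:E(30), P1:I | bus: BusRd
[2] P0: load  L7 | P0:E(30), P1:I | bus: none
[3] P0: load  L0 | P0:E(90), P1:I | bus: BusRd
[4] P1: store L7 := 86 | P0:I, P1:M(86) | bus: BusRdX
[5] P1: store L7 := 53 | P0:I, P1:M(53) | bus: none
[6] P0: store L7 := 88 | P0:M(88), P1:I | bus: BusRdX,Flush
[7] P1: load  L7 | P0:O(88), P1:S(88) | bus: BusRd
[8] P0: load  L3 | P0:E(10), P1:I | bus: BusRd
[9] P1: load  L2 | P0:I, P1:E(10) | bus: BusRd
[10] P0: store L7 := 75 | P0:M(75), P1:I | bus: BusUpgr
[11] P1: load  L7 | P0:O(75), P1:S(75) | bus: BusRd
[12] P0: load  L7 | P0:O(75), P1:S(75) | bus: none
[13] P0: load  L5 | P0:E(30), P1:I | bus: BusRd
[14] P1: store L7 := 13 | P0:I, P1:M(13) | bus: BusUpgr,Flush
[15] P0: load  L7 | P0:S(13), P1:O(13) | bus: BusRd
[16] P0: store L7 := 40 | P0:M(40), P1:I | bus: BusUpgr,Flush
[17] P1: store L6 := 54 | P0:I, P1:M(54) | bus: BusRdX

state = I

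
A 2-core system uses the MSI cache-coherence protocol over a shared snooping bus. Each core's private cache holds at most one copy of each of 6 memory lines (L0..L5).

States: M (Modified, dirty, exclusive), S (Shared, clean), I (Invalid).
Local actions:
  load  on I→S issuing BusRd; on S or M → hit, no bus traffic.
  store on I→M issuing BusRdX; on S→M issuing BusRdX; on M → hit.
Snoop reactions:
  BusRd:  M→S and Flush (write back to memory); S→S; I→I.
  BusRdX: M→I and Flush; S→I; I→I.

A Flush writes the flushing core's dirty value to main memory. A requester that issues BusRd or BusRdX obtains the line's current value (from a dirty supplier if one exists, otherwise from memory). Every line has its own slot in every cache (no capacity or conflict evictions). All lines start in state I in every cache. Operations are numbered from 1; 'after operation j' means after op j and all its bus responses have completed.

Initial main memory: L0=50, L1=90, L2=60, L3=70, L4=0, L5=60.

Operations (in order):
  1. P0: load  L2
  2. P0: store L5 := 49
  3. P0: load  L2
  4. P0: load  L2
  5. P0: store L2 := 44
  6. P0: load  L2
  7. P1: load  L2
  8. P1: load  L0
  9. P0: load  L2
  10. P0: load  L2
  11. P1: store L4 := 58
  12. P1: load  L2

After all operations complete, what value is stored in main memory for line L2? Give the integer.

1. P0: load  L2  bus=[BusRd]  L2: P0=S P1=I  mem[L2]=60
2. P0: store L5 := 49  bus=[BusRdX]  L5: P0=M P1=I  mem[L5]=60
3. P0: load  L2  bus=[-]  L2: P0=S P1=I  mem[L2]=60
4. P0: load  L2  bus=[-]  L2: P0=S P1=I  mem[L2]=60
5. P0: store L2 := 44  bus=[BusRdX]  L2: P0=M P1=I  mem[L2]=60
6. P0: load  L2  bus=[-]  L2: P0=M P1=I  mem[L2]=60
7. P1: load  L2  bus=[BusRd,Flush]  L2: P0=S P1=S  mem[L2]=44
8. P1: load  L0  bus=[BusRd]  L0: P0=I P1=S  mem[L0]=50
9. P0: load  L2  bus=[-]  L2: P0=S P1=S  mem[L2]=44
10. P0: load  L2  bus=[-]  L2: P0=S P1=S  mem[L2]=44
11. P1: store L4 := 58  bus=[BusRdX]  L4: P0=I P1=M  mem[L4]=0
12. P1: load  L2  bus=[-]  L2: P0=S P1=S  mem[L2]=44

memory[L2] = 44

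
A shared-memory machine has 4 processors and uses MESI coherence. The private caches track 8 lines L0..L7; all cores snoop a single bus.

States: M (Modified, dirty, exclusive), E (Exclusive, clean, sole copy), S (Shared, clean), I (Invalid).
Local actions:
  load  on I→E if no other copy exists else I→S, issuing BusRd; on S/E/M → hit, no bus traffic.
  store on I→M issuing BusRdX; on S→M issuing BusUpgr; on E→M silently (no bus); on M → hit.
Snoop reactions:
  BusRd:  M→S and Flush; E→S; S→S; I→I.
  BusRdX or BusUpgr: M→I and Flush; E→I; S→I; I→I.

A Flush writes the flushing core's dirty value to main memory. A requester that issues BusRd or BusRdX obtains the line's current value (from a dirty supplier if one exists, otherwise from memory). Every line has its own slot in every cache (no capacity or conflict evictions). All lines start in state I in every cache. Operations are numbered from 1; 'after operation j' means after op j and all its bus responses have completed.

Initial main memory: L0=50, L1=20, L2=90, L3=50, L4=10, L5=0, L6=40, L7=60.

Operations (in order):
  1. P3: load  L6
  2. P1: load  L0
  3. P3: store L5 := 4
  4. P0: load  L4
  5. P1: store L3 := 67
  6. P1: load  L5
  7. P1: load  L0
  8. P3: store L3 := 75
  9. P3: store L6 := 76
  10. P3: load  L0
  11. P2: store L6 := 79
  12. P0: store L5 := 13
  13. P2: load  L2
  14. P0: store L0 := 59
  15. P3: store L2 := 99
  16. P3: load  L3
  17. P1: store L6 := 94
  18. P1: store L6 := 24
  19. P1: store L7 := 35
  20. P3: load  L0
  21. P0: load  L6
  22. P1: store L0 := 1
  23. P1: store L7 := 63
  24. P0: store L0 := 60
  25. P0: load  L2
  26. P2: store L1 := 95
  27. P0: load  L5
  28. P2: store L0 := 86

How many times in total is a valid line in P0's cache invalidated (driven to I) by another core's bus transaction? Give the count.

  op1 P3: load  L6 → I/I/I/E on L6; bus BusRd; mem=40
  op2 P1: load  L0 → I/E/I/I on L0; bus BusRd; mem=50
  op3 P3: store L5 := 4 → I/I/I/M on L5; bus BusRdX; mem=0
  op4 P0: load  L4 → E/I/I/I on L4; bus BusRd; mem=10
  op5 P1: store L3 := 67 → I/M/I/I on L3; bus BusRdX; mem=50
  op6 P1: load  L5 → I/S/I/S on L5; bus BusRd Flush; mem=4
  op7 P1: load  L0 → I/E/I/I on L0; bus (none); mem=50
  op8 P3: store L3 := 75 → I/I/I/M on L3; bus BusRdX Flush; mem=67
  op9 P3: store L6 := 76 → I/I/I/M on L6; bus (none); mem=40
  op10 P3: load  L0 → I/S/I/S on L0; bus BusRd; mem=50
  op11 P2: store L6 := 79 → I/I/M/I on L6; bus BusRdX Flush; mem=76
  op12 P0: store L5 := 13 → M/I/I/I on L5; bus BusRdX; mem=4
  op13 P2: load  L2 → I/I/E/I on L2; bus BusRd; mem=90
  op14 P0: store L0 := 59 → M/I/I/I on L0; bus BusRdX; mem=50
  op15 P3: store L2 := 99 → I/I/I/M on L2; bus BusRdX; mem=90
  op16 P3: load  L3 → I/I/I/M on L3; bus (none); mem=67
  op17 P1: store L6 := 94 → I/M/I/I on L6; bus BusRdX Flush; mem=79
  op18 P1: store L6 := 24 → I/M/I/I on L6; bus (none); mem=79
  op19 P1: store L7 := 35 → I/M/I/I on L7; bus BusRdX; mem=60
  op20 P3: load  L0 → S/I/I/S on L0; bus BusRd Flush; mem=59
  op21 P0: load  L6 → S/S/I/I on L6; bus BusRd Flush; mem=24
  op22 P1: store L0 := 1 → I/M/I/I on L0; bus BusRdX; mem=59
  op23 P1: store L7 := 63 → I/M/I/I on L7; bus (none); mem=60
  op24 P0: store L0 := 60 → M/I/I/I on L0; bus BusRdX Flush; mem=1
  op25 P0: load  L2 → S/I/I/S on L2; bus BusRd Flush; mem=99
  op26 P2: store L1 := 95 → I/I/M/I on L1; bus BusRdX; mem=20
  op27 P0: load  L5 → M/I/I/I on L5; bus (none); mem=4
  op28 P2: store L0 := 86 → I/I/M/I on L0; bus BusRdX Flush; mem=60

invalidations = 2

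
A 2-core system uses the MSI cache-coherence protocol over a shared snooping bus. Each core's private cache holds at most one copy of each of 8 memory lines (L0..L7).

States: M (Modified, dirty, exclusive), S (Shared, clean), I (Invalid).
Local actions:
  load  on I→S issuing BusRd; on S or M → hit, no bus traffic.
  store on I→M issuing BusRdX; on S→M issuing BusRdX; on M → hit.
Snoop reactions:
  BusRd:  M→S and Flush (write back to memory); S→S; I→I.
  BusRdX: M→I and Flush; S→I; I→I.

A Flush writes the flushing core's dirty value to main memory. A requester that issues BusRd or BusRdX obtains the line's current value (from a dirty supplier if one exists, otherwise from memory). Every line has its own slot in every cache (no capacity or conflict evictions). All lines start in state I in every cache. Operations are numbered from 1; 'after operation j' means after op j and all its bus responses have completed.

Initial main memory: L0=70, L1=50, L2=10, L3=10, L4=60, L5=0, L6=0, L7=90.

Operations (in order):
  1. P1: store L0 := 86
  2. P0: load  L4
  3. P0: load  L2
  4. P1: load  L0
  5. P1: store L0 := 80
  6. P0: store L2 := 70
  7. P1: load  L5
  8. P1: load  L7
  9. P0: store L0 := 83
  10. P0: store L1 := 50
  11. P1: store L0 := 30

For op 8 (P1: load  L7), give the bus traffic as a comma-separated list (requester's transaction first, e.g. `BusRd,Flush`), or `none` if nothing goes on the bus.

bus = BusRd

step 1: P1: store L0 := 86  ⟶  IM  (L0)  txn=BusRdX  M[L0]=70
step 2: P0: load  L4  ⟶  SI  (L4)  txn=BusRd  M[L4]=60
step 3: P0: load  L2  ⟶  SI  (L2)  txn=BusRd  M[L2]=10
step 4: P1: load  L0  ⟶  IM  (L0)  txn=∅  M[L0]=70
step 5: P1: store L0 := 80  ⟶  IM  (L0)  txn=∅  M[L0]=70
step 6: P0: store L2 := 70  ⟶  MI  (L2)  txn=BusRdX  M[L2]=10
step 7: P1: load  L5  ⟶  IS  (L5)  txn=BusRd  M[L5]=0
step 8: P1: load  L7  ⟶  IS  (L7)  txn=BusRd  M[L7]=90
step 9: P0: store L0 := 83  ⟶  MI  (L0)  txn=BusRdX+Flush  M[L0]=80
step 10: P0: store L1 := 50  ⟶  MI  (L1)  txn=BusRdX  M[L1]=50
step 11: P1: store L0 := 30  ⟶  IM  (L0)  txn=BusRdX+Flush  M[L0]=83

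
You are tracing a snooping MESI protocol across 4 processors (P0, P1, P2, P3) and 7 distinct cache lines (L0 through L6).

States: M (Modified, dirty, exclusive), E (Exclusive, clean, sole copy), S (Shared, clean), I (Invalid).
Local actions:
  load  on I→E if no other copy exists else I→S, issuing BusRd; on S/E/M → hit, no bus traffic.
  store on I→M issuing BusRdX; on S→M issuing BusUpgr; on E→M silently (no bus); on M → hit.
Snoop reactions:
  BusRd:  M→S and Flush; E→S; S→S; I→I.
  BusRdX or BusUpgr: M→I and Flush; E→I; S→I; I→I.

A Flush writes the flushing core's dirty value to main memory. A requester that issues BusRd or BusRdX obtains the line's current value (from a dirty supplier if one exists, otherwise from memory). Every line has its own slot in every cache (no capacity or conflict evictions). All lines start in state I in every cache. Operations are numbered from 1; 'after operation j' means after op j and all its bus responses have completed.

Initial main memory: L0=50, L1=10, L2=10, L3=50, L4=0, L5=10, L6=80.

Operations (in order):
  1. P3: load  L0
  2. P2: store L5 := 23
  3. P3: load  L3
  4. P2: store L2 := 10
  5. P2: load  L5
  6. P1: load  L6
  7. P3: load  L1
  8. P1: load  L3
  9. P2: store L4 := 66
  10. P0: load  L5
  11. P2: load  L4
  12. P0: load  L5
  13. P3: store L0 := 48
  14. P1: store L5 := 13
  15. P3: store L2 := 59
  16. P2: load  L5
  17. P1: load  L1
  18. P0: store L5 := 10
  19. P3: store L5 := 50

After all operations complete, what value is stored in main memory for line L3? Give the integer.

1. P3: load  L0  bus=[BusRd]  L0: P0=I P1=I P2=I P3=E  mem[L0]=50
2. P2: store L5 := 23  bus=[BusRdX]  L5: P0=I P1=I P2=M P3=I  mem[L5]=10
3. P3: load  L3  bus=[BusRd]  L3: P0=I P1=I P2=I P3=E  mem[L3]=50
4. P2: store L2 := 10  bus=[BusRdX]  L2: P0=I P1=I P2=M P3=I  mem[L2]=10
5. P2: load  L5  bus=[-]  L5: P0=I P1=I P2=M P3=I  mem[L5]=10
6. P1: load  L6  bus=[BusRd]  L6: P0=I P1=E P2=I P3=I  mem[L6]=80
7. P3: load  L1  bus=[BusRd]  L1: P0=I P1=I P2=I P3=E  mem[L1]=10
8. P1: load  L3  bus=[BusRd]  L3: P0=I P1=S P2=I P3=S  mem[L3]=50
9. P2: store L4 := 66  bus=[BusRdX]  L4: P0=I P1=I P2=M P3=I  mem[L4]=0
10. P0: load  L5  bus=[BusRd,Flush]  L5: P0=S P1=I P2=S P3=I  mem[L5]=23
11. P2: load  L4  bus=[-]  L4: P0=I P1=I P2=M P3=I  mem[L4]=0
12. P0: load  L5  bus=[-]  L5: P0=S P1=I P2=S P3=I  mem[L5]=23
13. P3: store L0 := 48  bus=[-]  L0: P0=I P1=I P2=I P3=M  mem[L0]=50
14. P1: store L5 := 13  bus=[BusRdX]  L5: P0=I P1=M P2=I P3=I  mem[L5]=23
15. P3: store L2 := 59  bus=[BusRdX,Flush]  L2: P0=I P1=I P2=I P3=M  mem[L2]=10
16. P2: load  L5  bus=[BusRd,Flush]  L5: P0=I P1=S P2=S P3=I  mem[L5]=13
17. P1: load  L1  bus=[BusRd]  L1: P0=I P1=S P2=I P3=S  mem[L1]=10
18. P0: store L5 := 10  bus=[BusRdX]  L5: P0=M P1=I P2=I P3=I  mem[L5]=13
19. P3: store L5 := 50  bus=[BusRdX,Flush]  L5: P0=I P1=I P2=I P3=M  mem[L5]=10

memory[L3] = 50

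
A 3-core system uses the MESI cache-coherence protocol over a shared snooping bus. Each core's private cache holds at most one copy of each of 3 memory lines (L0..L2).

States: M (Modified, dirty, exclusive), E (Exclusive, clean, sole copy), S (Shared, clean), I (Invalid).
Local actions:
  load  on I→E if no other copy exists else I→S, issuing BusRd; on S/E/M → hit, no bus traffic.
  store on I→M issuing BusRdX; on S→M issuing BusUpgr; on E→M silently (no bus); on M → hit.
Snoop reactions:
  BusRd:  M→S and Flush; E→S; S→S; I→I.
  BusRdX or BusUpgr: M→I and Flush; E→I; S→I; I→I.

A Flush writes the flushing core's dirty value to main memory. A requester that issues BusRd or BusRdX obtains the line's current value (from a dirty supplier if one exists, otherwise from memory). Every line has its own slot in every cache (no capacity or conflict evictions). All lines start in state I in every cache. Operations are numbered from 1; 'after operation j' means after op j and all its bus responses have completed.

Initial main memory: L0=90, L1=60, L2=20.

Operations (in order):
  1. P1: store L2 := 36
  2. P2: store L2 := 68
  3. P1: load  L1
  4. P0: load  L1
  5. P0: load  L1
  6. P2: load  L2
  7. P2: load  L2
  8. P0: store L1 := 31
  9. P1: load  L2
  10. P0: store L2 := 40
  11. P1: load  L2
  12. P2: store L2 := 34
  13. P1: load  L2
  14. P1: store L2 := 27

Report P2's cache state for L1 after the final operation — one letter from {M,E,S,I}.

state = I

1. P1: store L2 := 36  bus=[BusRdX]  L2: P0=I P1=M P2=I  mem[L2]=20
2. P2: store L2 := 68  bus=[BusRdX,Flush]  L2: P0=I P1=I P2=M  mem[L2]=36
3. P1: load  L1  bus=[BusRd]  L1: P0=I P1=E P2=I  mem[L1]=60
4. P0: load  L1  bus=[BusRd]  L1: P0=S P1=S P2=I  mem[L1]=60
5. P0: load  L1  bus=[-]  L1: P0=S P1=S P2=I  mem[L1]=60
6. P2: load  L2  bus=[-]  L2: P0=I P1=I P2=M  mem[L2]=36
7. P2: load  L2  bus=[-]  L2: P0=I P1=I P2=M  mem[L2]=36
8. P0: store L1 := 31  bus=[BusUpgr]  L1: P0=M P1=I P2=I  mem[L1]=60
9. P1: load  L2  bus=[BusRd,Flush]  L2: P0=I P1=S P2=S  mem[L2]=68
10. P0: store L2 := 40  bus=[BusRdX]  L2: P0=M P1=I P2=I  mem[L2]=68
11. P1: load  L2  bus=[BusRd,Flush]  L2: P0=S P1=S P2=I  mem[L2]=40
12. P2: store L2 := 34  bus=[BusRdX]  L2: P0=I P1=I P2=M  mem[L2]=40
13. P1: load  L2  bus=[BusRd,Flush]  L2: P0=I P1=S P2=S  mem[L2]=34
14. P1: store L2 := 27  bus=[BusUpgr]  L2: P0=I P1=M P2=I  mem[L2]=34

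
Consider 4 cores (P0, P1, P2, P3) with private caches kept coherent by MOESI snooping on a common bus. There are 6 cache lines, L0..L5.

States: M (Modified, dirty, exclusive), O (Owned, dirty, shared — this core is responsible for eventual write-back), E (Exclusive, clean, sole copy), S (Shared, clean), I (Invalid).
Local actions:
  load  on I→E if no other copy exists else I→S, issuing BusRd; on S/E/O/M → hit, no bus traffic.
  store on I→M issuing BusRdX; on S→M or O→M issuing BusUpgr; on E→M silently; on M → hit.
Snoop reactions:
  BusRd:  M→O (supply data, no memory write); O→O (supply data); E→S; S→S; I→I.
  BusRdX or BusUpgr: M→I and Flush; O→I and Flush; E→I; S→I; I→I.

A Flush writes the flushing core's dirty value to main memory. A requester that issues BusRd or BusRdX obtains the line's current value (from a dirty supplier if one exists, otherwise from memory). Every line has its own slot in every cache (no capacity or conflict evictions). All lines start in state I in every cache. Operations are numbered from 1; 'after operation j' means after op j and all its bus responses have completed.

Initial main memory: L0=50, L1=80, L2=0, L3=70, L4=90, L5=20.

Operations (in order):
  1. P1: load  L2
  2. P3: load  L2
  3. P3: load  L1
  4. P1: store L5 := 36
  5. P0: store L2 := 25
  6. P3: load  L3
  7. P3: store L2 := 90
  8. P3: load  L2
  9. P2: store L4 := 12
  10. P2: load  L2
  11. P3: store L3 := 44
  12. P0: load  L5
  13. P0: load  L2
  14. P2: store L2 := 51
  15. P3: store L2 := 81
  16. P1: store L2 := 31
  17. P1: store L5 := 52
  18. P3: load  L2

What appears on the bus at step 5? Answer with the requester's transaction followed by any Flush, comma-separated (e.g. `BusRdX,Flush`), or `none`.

bus = BusRdX

step 1: P1: load  L2  ⟶  IEII  (L2)  txn=BusRd  M[L2]=0
step 2: P3: load  L2  ⟶  ISIS  (L2)  txn=BusRd  M[L2]=0
step 3: P3: load  L1  ⟶  IIIE  (L1)  txn=BusRd  M[L1]=80
step 4: P1: store L5 := 36  ⟶  IMII  (L5)  txn=BusRdX  M[L5]=20
step 5: P0: store L2 := 25  ⟶  MIII  (L2)  txn=BusRdX  M[L2]=0
step 6: P3: load  L3  ⟶  IIIE  (L3)  txn=BusRd  M[L3]=70
step 7: P3: store L2 := 90  ⟶  IIIM  (L2)  txn=BusRdX+Flush  M[L2]=25
step 8: P3: load  L2  ⟶  IIIM  (L2)  txn=∅  M[L2]=25
step 9: P2: store L4 := 12  ⟶  IIMI  (L4)  txn=BusRdX  M[L4]=90
step 10: P2: load  L2  ⟶  IISO  (L2)  txn=BusRd  M[L2]=25
step 11: P3: store L3 := 44  ⟶  IIIM  (L3)  txn=∅  M[L3]=70
step 12: P0: load  L5  ⟶  SOII  (L5)  txn=BusRd  M[L5]=20
step 13: P0: load  L2  ⟶  SISO  (L2)  txn=BusRd  M[L2]=25
step 14: P2: store L2 := 51  ⟶  IIMI  (L2)  txn=BusUpgr+Flush  M[L2]=90
step 15: P3: store L2 := 81  ⟶  IIIM  (L2)  txn=BusRdX+Flush  M[L2]=51
step 16: P1: store L2 := 31  ⟶  IMII  (L2)  txn=BusRdX+Flush  M[L2]=81
step 17: P1: store L5 := 52  ⟶  IMII  (L5)  txn=BusUpgr  M[L5]=20
step 18: P3: load  L2  ⟶  IOIS  (L2)  txn=BusRd  M[L2]=81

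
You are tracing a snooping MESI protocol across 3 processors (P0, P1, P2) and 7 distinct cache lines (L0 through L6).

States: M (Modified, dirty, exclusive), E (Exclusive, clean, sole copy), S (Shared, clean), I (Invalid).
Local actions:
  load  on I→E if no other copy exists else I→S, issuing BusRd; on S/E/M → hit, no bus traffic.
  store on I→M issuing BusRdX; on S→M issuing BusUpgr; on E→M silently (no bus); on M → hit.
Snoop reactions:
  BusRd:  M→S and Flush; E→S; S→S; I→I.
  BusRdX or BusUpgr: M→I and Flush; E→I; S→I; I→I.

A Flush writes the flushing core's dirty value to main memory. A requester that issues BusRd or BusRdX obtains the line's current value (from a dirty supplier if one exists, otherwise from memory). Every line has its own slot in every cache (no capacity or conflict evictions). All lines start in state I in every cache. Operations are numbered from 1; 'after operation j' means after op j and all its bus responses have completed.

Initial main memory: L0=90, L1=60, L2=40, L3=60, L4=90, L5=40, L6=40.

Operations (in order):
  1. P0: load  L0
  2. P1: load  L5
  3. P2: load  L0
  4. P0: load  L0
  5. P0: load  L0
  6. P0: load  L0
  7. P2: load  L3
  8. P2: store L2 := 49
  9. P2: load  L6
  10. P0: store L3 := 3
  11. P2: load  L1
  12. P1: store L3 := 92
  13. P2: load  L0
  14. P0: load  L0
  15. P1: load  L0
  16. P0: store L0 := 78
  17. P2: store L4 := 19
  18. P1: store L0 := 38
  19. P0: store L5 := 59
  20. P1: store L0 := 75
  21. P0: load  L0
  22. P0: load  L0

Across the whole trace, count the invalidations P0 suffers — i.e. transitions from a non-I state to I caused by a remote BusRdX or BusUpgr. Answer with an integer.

step 1: P0: load  L0  ⟶  EII  (L0)  txn=BusRd  M[L0]=90
step 2: P1: load  L5  ⟶  IEI  (L5)  txn=BusRd  M[L5]=40
step 3: P2: load  L0  ⟶  SIS  (L0)  txn=BusRd  M[L0]=90
step 4: P0: load  L0  ⟶  SIS  (L0)  txn=∅  M[L0]=90
step 5: P0: load  L0  ⟶  SIS  (L0)  txn=∅  M[L0]=90
step 6: P0: load  L0  ⟶  SIS  (L0)  txn=∅  M[L0]=90
step 7: P2: load  L3  ⟶  IIE  (L3)  txn=BusRd  M[L3]=60
step 8: P2: store L2 := 49  ⟶  IIM  (L2)  txn=BusRdX  M[L2]=40
step 9: P2: load  L6  ⟶  IIE  (L6)  txn=BusRd  M[L6]=40
step 10: P0: store L3 := 3  ⟶  MII  (L3)  txn=BusRdX  M[L3]=60
step 11: P2: load  L1  ⟶  IIE  (L1)  txn=BusRd  M[L1]=60
step 12: P1: store L3 := 92  ⟶  IMI  (L3)  txn=BusRdX+Flush  M[L3]=3
step 13: P2: load  L0  ⟶  SIS  (L0)  txn=∅  M[L0]=90
step 14: P0: load  L0  ⟶  SIS  (L0)  txn=∅  M[L0]=90
step 15: P1: load  L0  ⟶  SSS  (L0)  txn=BusRd  M[L0]=90
step 16: P0: store L0 := 78  ⟶  MII  (L0)  txn=BusUpgr  M[L0]=90
step 17: P2: store L4 := 19  ⟶  IIM  (L4)  txn=BusRdX  M[L4]=90
step 18: P1: store L0 := 38  ⟶  IMI  (L0)  txn=BusRdX+Flush  M[L0]=78
step 19: P0: store L5 := 59  ⟶  MII  (L5)  txn=BusRdX  M[L5]=40
step 20: P1: store L0 := 75  ⟶  IMI  (L0)  txn=∅  M[L0]=78
step 21: P0: load  L0  ⟶  SSI  (L0)  txn=BusRd+Flush  M[L0]=75
step 22: P0: load  L0  ⟶  SSI  (L0)  txn=∅  M[L0]=75

invalidations = 2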